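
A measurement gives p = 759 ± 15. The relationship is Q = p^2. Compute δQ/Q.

0.0395

Q ∝ p^2, so δQ/Q = |2| · δp/p = 2 × 0.0198 = 0.0395.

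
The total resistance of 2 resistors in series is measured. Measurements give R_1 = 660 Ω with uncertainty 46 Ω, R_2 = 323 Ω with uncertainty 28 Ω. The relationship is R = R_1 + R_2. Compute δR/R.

For a sum/difference, combine absolute errors in quadrature:
  (δR_1)² = 2120;  (δR_2)² = 784
δR = √(2900) = 53.9 Ω
R = 983 Ω, so δR/R = 53.9/983 = 0.0548.

0.0548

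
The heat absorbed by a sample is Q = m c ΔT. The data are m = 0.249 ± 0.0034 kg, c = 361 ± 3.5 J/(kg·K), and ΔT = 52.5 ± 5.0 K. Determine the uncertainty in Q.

For a monomial Q ∝ m, c, ΔT, fractional errors add in quadrature:
  (1·δm/m)² = (1×0.0137)² = 0.000186;  (1·δc/c)² = (1×0.00970)² = 9.4e-05;  (1·δΔT/ΔT)² = (1×0.0952)² = 0.00907
δQ/Q = √(0.00935) = 0.0967
Q = 4720 J, so δQ = 0.0967 × 4720 = 456 J.

456 J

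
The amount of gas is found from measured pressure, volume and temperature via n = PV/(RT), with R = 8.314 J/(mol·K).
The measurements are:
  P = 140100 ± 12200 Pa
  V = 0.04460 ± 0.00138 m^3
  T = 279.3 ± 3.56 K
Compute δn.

0.251 mol

Each factor contributes (exponent × relative error)² to (δn/n)²:
  (1·δP/P)² = (1×0.0871)² = 0.00758;  (1·δV/V)² = (1×0.0309)² = 0.000957;  (-1·δT/T)² = (-1×0.0127)² = 0.000162
δn/n = √(0.00870) = 0.0933
n = 2.691 mol, so δn = 0.0933 × 2.691 = 0.251 mol.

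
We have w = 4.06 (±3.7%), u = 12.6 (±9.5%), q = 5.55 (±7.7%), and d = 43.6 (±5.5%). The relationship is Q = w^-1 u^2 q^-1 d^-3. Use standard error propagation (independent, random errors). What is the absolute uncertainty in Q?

Since Q is a product/quotient, work with relative uncertainties:
  (-1·δw/w)² = (-1×0.0370)² = 0.00137;  (2·δu/u)² = (2×0.0950)² = 0.0361;  (-1·δq/q)² = (-1×0.0770)² = 0.00593;  (-3·δd/d)² = (-3×0.0550)² = 0.0272
δQ/Q = √(0.0706) = 0.266
Q = 8.5e-05, so δQ = 0.266 × 8.5e-05 = 2.26e-05.

2.26e-05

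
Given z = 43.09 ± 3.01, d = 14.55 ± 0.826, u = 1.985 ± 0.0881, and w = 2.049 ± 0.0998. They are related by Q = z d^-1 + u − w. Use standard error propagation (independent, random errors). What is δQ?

0.298

Let p = z·d^-1 = 2.962. δp/p = √((1·δz/z)² + (-1·δd/d)²) = √(0.00488 + 0.00322) = 0.0900, so δp = 0.267.
Q = p + u − w: δQ = √(δp² + δu² + δw²) = √(0.0711 + 0.00776 + 0.00996) = 0.298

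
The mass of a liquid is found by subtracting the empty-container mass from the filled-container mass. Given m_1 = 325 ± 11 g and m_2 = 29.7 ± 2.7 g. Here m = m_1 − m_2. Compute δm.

For a sum/difference, combine absolute errors in quadrature:
  (δm_1)² = 121;  (δm_2)² = 7.29
δm = √(128) = 11.3 g

11.3 g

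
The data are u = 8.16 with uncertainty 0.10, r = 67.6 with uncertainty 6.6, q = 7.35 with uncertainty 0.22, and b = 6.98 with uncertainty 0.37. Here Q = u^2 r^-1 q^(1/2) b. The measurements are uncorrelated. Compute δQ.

Relative error in a monomial: (δQ/Q)² = Σ (nᵢ · δxᵢ/xᵢ)².
  (2·δu/u)² = (2×0.0123)² = 0.000601;  (-1·δr/r)² = (-1×0.0976)² = 0.00953;  (½·δq/q)² = (0.5×0.0299)² = 0.000224;  (1·δb/b)² = (1×0.0530)² = 0.00281
δQ/Q = √(0.0132) = 0.115
Q = 18.6, so δQ = 0.115 × 18.6 = 2.14.

2.14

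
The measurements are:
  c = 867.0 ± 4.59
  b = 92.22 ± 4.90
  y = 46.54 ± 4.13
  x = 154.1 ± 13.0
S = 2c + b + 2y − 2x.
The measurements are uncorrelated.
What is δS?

S is a linear combination, so absolute uncertainties add in quadrature:
  (2·δc)² = 84.3;  (δb)² = 24.0;  (2·δy)² = 68.2;  (2·δx)² = 676
δS = √(853) = 29.2

29.2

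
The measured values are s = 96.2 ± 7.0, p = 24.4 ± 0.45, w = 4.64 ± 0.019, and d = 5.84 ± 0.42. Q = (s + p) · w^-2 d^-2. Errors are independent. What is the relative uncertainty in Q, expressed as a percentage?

15.5%

Let u = s + p = 121. δu = √(δs² + δp²) = √(49.0 + 0.203) = 7.01, so δu/u = 0.0582.
Q is then a monomial in u, w, d:
δQ/Q = √((δu/u)² + (-2·δw/w)² + (-2·δd/d)²) = √(0.00338 + 6.71e-05 + 0.0207) = 0.155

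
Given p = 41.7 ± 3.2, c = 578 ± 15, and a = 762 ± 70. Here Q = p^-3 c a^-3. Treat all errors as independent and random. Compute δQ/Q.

Since Q is a product/quotient, work with relative uncertainties:
  (-3·δp/p)² = (-3×0.0767)² = 0.0530;  (1·δc/c)² = (1×0.0260)² = 0.000673;  (-3·δa/a)² = (-3×0.0919)² = 0.0760
δQ/Q = √(0.130) = 0.360

0.360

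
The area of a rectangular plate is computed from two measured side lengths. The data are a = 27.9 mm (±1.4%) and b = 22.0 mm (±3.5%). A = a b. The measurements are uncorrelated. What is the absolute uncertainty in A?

23.1 mm^2

A is a product of powers, so relative uncertainties combine in quadrature:
  (1·δa/a)² = (1×0.0140)² = 0.000196;  (1·δb/b)² = (1×0.0350)² = 0.00123
δA/A = √(0.00142) = 0.0377
A = 614 mm^2, so δA = 0.0377 × 614 = 23.1 mm^2.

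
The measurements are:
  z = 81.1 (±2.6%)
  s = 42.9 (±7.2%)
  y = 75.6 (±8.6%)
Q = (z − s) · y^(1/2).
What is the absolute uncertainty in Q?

Let u = z − s = 38.2. δu = √(δz² + δs²) = √(4.45 + 9.54) = 3.74, so δu/u = 0.0979.
Q is then a monomial in u, y:
δQ/Q = √((δu/u)² + (½·δy/y)²) = √(0.00959 + 0.00185) = 0.107
Q = 332, so δQ = 0.107 × 332 = 35.5.

35.5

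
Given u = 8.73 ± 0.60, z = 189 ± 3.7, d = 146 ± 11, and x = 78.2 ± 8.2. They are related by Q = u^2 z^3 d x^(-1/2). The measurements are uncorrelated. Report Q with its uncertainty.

Products/powers → add relative errors in quadrature, weighted by exponent:
  (2·δu/u)² = (2×0.0687)² = 0.0189;  (3·δz/z)² = (3×0.0196)² = 0.00345;  (1·δd/d)² = (1×0.0753)² = 0.00568;  (−½·δx/x)² = (-0.5×0.105)² = 0.00275
δQ/Q = √(0.0308) = 0.175
Q = 8.49e+09, so δQ = 0.175 × 8.49e+09 = 1.49e+09.

(8.49 ± 1.49) × 10^9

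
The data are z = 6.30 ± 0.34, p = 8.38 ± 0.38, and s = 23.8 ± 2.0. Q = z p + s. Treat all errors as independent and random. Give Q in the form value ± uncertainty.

Let w = z·p = 52.8. δw/w = √((1·δz/z)² + (1·δp/p)²) = √(0.00291 + 0.00206) = 0.0705, so δw = 3.72.
Q = w + s: δQ = √(δw² + δs²) = √(13.8 + 4.00) = 4.22
Q = 76.6.

76.6 ± 4.22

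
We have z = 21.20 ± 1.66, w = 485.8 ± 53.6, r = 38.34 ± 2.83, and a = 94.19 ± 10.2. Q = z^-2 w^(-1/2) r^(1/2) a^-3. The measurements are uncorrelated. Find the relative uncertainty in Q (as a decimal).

Since Q is a product/quotient, work with relative uncertainties:
  (-2·δz/z)² = (-2×0.0783)² = 0.0245;  (−½·δw/w)² = (-0.5×0.110)² = 0.00304;  (½·δr/r)² = (0.5×0.0738)² = 0.00136;  (-3·δa/a)² = (-3×0.108)² = 0.106
δQ/Q = √(0.134) = 0.367

0.367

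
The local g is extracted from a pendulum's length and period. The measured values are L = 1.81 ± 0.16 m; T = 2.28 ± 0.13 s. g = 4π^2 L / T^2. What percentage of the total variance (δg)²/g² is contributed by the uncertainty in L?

37.5%

(δg/g)² = (1·δL/L)² + (-2·δT/T)²
  L term: (1×0.0884)² = 0.00781
  T term: (-2×0.0570)² = 0.0130
Total = 0.0208. Share from L = 0.00781/0.0208 = 0.375.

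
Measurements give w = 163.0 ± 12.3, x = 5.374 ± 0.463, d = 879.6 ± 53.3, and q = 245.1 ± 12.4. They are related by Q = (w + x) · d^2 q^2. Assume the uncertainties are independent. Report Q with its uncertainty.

Let u = w + x = 168.4. δu = √(δw² + δx²) = √(151 + 0.214) = 12.3, so δu/u = 0.0731.
Q is then a monomial in u, d, q:
δQ/Q = √((δu/u)² + (2·δd/d)² + (2·δq/q)²) = √(0.00534 + 0.0147 + 0.0102) = 0.174
Q = 7.826e+12, so δQ = 0.174 × 7.826e+12 = 1.36e+12.

(7.826 ± 1.36) × 10^12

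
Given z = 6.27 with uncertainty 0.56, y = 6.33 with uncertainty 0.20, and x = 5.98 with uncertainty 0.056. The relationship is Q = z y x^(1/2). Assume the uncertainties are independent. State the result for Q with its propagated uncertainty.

97.1 ± 9.21

Each factor contributes (exponent × relative error)² to (δQ/Q)²:
  (1·δz/z)² = (1×0.0893)² = 0.00798;  (1·δy/y)² = (1×0.0316)² = 0.000998;  (½·δx/x)² = (0.5×0.00936)² = 2.19e-05
δQ/Q = √(0.00900) = 0.0949
Q = 97.1, so δQ = 0.0949 × 97.1 = 9.21.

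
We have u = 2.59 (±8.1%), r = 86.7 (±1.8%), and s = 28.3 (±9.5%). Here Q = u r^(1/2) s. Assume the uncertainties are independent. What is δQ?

85.4

Since Q is a product/quotient, work with relative uncertainties:
  (1·δu/u)² = (1×0.0810)² = 0.00656;  (½·δr/r)² = (0.5×0.0180)² = 8.1e-05;  (1·δs/s)² = (1×0.0950)² = 0.00902
δQ/Q = √(0.0157) = 0.125
Q = 682, so δQ = 0.125 × 682 = 85.4.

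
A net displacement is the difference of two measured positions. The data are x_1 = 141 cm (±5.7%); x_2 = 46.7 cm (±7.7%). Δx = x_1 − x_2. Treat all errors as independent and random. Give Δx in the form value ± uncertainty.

94.3 ± 8.80 cm

Absolute uncertainties add in quadrature for a linear combination:
  (δx_1)² = 64.6;  (δx_2)² = 12.9
δΔx = √(77.5) = 8.80 cm
Δx = 94.3 cm.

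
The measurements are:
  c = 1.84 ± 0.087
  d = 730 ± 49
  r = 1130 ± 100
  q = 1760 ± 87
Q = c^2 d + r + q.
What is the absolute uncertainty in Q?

Let p = c^2·d = 2470. δp/p = √((2·δc/c)² + (1·δd/d)²) = √(0.00894 + 0.00451) = 0.116, so δp = 287.
Q = p + r + q: δQ = √(δp² + δr² + δq²) = √(82100 + 10000 + 7570) = 316

316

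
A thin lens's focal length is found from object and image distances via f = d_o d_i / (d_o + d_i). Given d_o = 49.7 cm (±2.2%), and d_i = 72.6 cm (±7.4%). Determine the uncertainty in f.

0.967 cm

∂f/∂d_o = (d_i/(d_o+d_i))² = 0.352;  ∂f/∂d_i = (d_o/(d_o+d_i))² = 0.165
δf = √((∂f/∂d_o · δd_o)² + (∂f/∂d_i · δd_i)²) = √(0.148 + 0.787) = 0.967 cm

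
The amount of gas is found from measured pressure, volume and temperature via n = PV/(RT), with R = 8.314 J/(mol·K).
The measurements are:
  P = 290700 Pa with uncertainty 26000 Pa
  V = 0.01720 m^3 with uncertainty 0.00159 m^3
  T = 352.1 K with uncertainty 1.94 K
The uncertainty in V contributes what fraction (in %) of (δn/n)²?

(δn/n)² = (1·δP/P)² + (1·δV/V)² + (-1·δT/T)²
  P term: (1×0.0894)² = 0.00800
  V term: (1×0.0924)² = 0.00855
  T term: (-1×0.00551)² = 3.04e-05
Total = 0.0166. Share from V = 0.00855/0.0166 = 0.516.

51.6%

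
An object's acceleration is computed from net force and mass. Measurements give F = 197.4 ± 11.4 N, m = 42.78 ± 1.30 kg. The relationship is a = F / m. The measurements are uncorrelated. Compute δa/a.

0.0653

Relative error in a monomial: (δa/a)² = Σ (nᵢ · δxᵢ/xᵢ)².
  (1·δF/F)² = (1×0.0578)² = 0.00334;  (-1·δm/m)² = (-1×0.0304)² = 0.000923
δa/a = √(0.00426) = 0.0653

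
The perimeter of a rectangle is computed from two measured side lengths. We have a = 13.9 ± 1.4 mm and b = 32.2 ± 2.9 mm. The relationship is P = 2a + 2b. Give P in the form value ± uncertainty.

Sums and differences: (δP)² = Σ (cᵢ δxᵢ)².
  (2·δa)² = 7.84;  (2·δb)² = 33.6
δP = √(41.5) = 6.44 mm
P = 92.2 mm.

92.2 ± 6.44 mm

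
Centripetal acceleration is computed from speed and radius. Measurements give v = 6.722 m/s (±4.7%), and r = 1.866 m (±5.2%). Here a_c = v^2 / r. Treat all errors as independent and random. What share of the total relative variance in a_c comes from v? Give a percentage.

76.6%

(δa_c/a_c)² = (2·δv/v)² + (-1·δr/r)²
  v term: (2×0.0470)² = 0.00884
  r term: (-1×0.0520)² = 0.00270
Total = 0.0115. Share from v = 0.00884/0.0115 = 0.766.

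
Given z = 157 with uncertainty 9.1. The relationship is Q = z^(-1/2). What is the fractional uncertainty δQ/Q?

Products/powers → add relative errors in quadrature, weighted by exponent:
  (−½·δz/z)² = (-0.5×0.0580)² = 0.000840
δQ/Q = √(0.000840) = 0.0290

0.0290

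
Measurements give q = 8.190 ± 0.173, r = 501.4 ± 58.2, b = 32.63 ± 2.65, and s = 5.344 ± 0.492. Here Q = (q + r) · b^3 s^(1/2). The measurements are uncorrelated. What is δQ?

Let u = q + r = 509.6. δu = √(δq² + δr²) = √(0.0299 + 3390) = 58.2, so δu/u = 0.114.
Q is then a monomial in u, b, s:
δQ/Q = √((δu/u)² + (3·δb/b)² + (½·δs/s)²) = √(0.0130 + 0.0594 + 0.00212) = 0.273
Q = 4.093e+07, so δQ = 0.273 × 4.093e+07 = 1.12e+07.

1.12e+07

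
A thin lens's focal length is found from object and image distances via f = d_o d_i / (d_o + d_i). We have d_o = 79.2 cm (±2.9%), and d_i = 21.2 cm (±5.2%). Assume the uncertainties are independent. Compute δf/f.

0.0415

∂f/∂d_o = (d_i/(d_o+d_i))² = 0.0446;  ∂f/∂d_i = (d_o/(d_o+d_i))² = 0.622
δf = √((∂f/∂d_o · δd_o)² + (∂f/∂d_i · δd_i)²) = √(0.0105 + 0.471) = 0.694 cm
f = 16.7 cm, so δf/f = 0.694/16.7 = 0.0415.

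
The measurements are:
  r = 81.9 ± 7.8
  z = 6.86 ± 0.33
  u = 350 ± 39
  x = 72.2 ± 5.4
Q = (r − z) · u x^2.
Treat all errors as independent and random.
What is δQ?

Let w = r − z = 75.0. δw = √(δr² + δz²) = √(60.8 + 0.109) = 7.81, so δw/w = 0.104.
Q is then a monomial in w, u, x:
δQ/Q = √((δw/w)² + (1·δu/u)² + (2·δx/x)²) = √(0.0108 + 0.0124 + 0.0224) = 0.214
Q = 1.37e+08, so δQ = 0.214 × 1.37e+08 = 2.92e+07.

2.92e+07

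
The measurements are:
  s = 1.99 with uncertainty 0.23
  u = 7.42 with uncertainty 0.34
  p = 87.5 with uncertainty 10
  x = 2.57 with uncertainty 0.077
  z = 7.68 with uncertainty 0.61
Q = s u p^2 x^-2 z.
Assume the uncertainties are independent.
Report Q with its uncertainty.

Since Q is a product/quotient, work with relative uncertainties:
  (1·δs/s)² = (1×0.116)² = 0.0134;  (1·δu/u)² = (1×0.0458)² = 0.00210;  (2·δp/p)² = (2×0.114)² = 0.0522;  (-2·δx/x)² = (-2×0.0300)² = 0.00359;  (1·δz/z)² = (1×0.0794)² = 0.00631
δQ/Q = √(0.0776) = 0.279
Q = 1.31e+05, so δQ = 0.279 × 1.31e+05 = 36600.

(1.31 ± 0.366) × 10^5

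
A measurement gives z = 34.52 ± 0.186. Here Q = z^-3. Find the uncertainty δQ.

3.93e-07

Q ∝ z^-3, so δQ/Q = |-3| · δz/z = 3 × 0.00539 = 0.0162.
Q = 2.431e-05, so δQ = 0.0162 × 2.431e-05 = 3.93e-07.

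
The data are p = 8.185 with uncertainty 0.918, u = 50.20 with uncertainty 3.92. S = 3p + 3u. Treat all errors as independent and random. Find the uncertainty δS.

12.1

Each term contributes (cᵢ δxᵢ)² to (δS)²:
  (3·δp)² = 7.58;  (3·δu)² = 138
δS = √(146) = 12.1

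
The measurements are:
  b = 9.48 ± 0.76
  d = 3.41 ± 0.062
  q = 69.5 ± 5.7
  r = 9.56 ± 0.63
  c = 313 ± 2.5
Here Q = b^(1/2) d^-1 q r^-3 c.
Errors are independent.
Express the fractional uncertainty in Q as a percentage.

Each factor contributes (exponent × relative error)² to (δQ/Q)²:
  (½·δb/b)² = (0.5×0.0802)² = 0.00161;  (-1·δd/d)² = (-1×0.0182)² = 0.000331;  (1·δq/q)² = (1×0.0820)² = 0.00673;  (-3·δr/r)² = (-3×0.0659)² = 0.0391;  (1·δc/c)² = (1×0.00799)² = 6.38e-05
δQ/Q = √(0.0478) = 0.219

21.9%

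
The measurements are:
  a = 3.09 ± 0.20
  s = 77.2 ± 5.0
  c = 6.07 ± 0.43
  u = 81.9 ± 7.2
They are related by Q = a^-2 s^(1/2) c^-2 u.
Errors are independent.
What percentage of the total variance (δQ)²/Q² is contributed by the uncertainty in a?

(δQ/Q)² = (-2·δa/a)² + (½·δs/s)² + (-2·δc/c)² + (1·δu/u)²
  a term: (-2×0.0647)² = 0.0168
  s term: (0.5×0.0648)² = 0.00105
  c term: (-2×0.0708)² = 0.0201
  u term: (1×0.0879)² = 0.00773
Total = 0.0456. Share from a = 0.0168/0.0456 = 0.367.

36.7%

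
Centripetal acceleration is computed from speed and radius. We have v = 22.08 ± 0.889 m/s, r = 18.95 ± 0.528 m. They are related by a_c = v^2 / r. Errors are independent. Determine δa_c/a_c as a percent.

8.52%

a_c is a product of powers, so relative uncertainties combine in quadrature:
  (2·δv/v)² = (2×0.0403)² = 0.00648;  (-1·δr/r)² = (-1×0.0279)² = 0.000776
δa_c/a_c = √(0.00726) = 0.0852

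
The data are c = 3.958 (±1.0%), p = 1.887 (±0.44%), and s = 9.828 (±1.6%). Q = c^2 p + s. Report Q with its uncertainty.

39.39 ± 0.625

Let w = c^2·p = 29.56. δw/w = √((2·δc/c)² + (1·δp/p)²) = √(0.000400 + 1.94e-05) = 0.0205, so δw = 0.605.
Q = w + s: δQ = √(δw² + δs²) = √(0.366 + 0.0247) = 0.625
Q = 39.39.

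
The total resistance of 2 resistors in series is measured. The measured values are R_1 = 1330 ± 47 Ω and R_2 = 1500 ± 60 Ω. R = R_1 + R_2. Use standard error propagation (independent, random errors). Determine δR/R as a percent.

R is a linear combination, so absolute uncertainties add in quadrature:
  (δR_1)² = 2210;  (δR_2)² = 3600
δR = √(5810) = 76.2 Ω
R = 2830 Ω, so δR/R = 76.2/2830 = 0.0269.

2.69%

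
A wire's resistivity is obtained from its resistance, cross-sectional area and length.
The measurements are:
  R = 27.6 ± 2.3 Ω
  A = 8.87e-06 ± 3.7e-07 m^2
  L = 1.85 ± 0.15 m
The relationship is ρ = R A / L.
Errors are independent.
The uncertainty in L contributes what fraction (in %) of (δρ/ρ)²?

43.1%

(δρ/ρ)² = (1·δR/R)² + (1·δA/A)² + (-1·δL/L)²
  R term: (1×0.0833)² = 0.00694
  A term: (1×0.0417)² = 0.00174
  L term: (-1×0.0811)² = 0.00657
Total = 0.0153. Share from L = 0.00657/0.0153 = 0.431.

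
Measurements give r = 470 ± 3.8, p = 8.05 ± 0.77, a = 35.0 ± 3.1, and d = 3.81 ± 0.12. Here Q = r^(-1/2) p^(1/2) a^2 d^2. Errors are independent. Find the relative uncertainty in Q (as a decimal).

0.194

Since Q is a product/quotient, work with relative uncertainties:
  (−½·δr/r)² = (-0.5×0.00809)² = 1.63e-05;  (½·δp/p)² = (0.5×0.0957)² = 0.00229;  (2·δa/a)² = (2×0.0886)² = 0.0314;  (2·δd/d)² = (2×0.0315)² = 0.00397
δQ/Q = √(0.0377) = 0.194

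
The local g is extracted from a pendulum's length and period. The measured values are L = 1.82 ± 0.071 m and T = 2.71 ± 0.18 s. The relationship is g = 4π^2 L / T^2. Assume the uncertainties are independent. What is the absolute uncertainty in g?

Since g is a product/quotient, work with relative uncertainties:
  (1·δL/L)² = (1×0.0390)² = 0.00152;  (-2·δT/T)² = (-2×0.0664)² = 0.0176
δg/g = √(0.0192) = 0.138
g = 9.78 m/s^2, so δg = 0.138 × 9.78 = 1.35 m/s^2.

1.35 m/s^2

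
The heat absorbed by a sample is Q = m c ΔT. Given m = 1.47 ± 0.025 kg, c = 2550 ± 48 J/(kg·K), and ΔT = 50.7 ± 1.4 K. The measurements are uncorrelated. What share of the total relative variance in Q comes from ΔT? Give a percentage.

54.2%

(δQ/Q)² = (1·δm/m)² + (1·δc/c)² + (1·δΔT/ΔT)²
  m term: (1×0.0170)² = 0.000289
  c term: (1×0.0188)² = 0.000354
  ΔT term: (1×0.0276)² = 0.000763
Total = 0.00141. Share from ΔT = 0.000763/0.00141 = 0.542.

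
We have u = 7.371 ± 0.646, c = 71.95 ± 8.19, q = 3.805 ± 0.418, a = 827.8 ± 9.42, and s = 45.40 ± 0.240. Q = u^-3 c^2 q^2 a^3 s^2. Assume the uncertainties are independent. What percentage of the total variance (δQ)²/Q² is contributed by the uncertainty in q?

28.3%

(δQ/Q)² = (-3·δu/u)² + (2·δc/c)² + (2·δq/q)² + (3·δa/a)² + (2·δs/s)²
  u term: (-3×0.0876)² = 0.0691
  c term: (2×0.114)² = 0.0518
  q term: (2×0.110)² = 0.0483
  a term: (3×0.0114)² = 0.00117
  s term: (2×0.00529)² = 0.000112
Total = 0.171. Share from q = 0.0483/0.171 = 0.283.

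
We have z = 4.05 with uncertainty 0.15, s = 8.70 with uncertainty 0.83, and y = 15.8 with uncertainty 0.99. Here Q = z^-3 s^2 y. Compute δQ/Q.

Products/powers → add relative errors in quadrature, weighted by exponent:
  (-3·δz/z)² = (-3×0.0370)² = 0.0123;  (2·δs/s)² = (2×0.0954)² = 0.0364;  (1·δy/y)² = (1×0.0627)² = 0.00393
δQ/Q = √(0.0527) = 0.230

0.230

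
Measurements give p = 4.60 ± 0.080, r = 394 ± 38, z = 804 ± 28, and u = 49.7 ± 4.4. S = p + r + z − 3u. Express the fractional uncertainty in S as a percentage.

For a sum/difference, combine absolute errors in quadrature:
  (δp)² = 0.00640;  (δr)² = 1440;  (δz)² = 784;  (3·δu)² = 174
δS = √(2400) = 49.0
S = 1050, so δS/S = 49.0/1050 = 0.0465.

4.65%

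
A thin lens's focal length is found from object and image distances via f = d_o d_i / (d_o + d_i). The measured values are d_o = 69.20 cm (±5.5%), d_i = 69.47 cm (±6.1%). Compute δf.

1.42 cm

∂f/∂d_o = (d_i/(d_o+d_i))² = 0.251;  ∂f/∂d_i = (d_o/(d_o+d_i))² = 0.249
δf = √((∂f/∂d_o · δd_o)² + (∂f/∂d_i · δd_i)²) = √(0.912 + 1.11) = 1.42 cm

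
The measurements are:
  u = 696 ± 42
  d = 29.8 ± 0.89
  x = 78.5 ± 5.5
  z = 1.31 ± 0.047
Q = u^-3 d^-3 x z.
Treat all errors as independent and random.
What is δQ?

2.5e-12

Products/powers → add relative errors in quadrature, weighted by exponent:
  (-3·δu/u)² = (-3×0.0603)² = 0.0328;  (-3·δd/d)² = (-3×0.0299)² = 0.00803;  (1·δx/x)² = (1×0.0701)² = 0.00491;  (1·δz/z)² = (1×0.0359)² = 0.00129
δQ/Q = √(0.0470) = 0.217
Q = 1.15e-11, so δQ = 0.217 × 1.15e-11 = 2.5e-12.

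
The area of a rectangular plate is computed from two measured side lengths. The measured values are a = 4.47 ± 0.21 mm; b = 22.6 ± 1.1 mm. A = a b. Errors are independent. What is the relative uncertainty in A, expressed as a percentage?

Products/powers → add relative errors in quadrature, weighted by exponent:
  (1·δa/a)² = (1×0.0470)² = 0.00221;  (1·δb/b)² = (1×0.0487)² = 0.00237
δA/A = √(0.00458) = 0.0676

6.76%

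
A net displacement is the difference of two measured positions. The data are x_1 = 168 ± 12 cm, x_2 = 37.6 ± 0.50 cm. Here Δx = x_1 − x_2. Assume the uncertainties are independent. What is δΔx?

Absolute uncertainties add in quadrature for a linear combination:
  (δx_1)² = 144;  (δx_2)² = 0.250
δΔx = √(144) = 12.0 cm

12.0 cm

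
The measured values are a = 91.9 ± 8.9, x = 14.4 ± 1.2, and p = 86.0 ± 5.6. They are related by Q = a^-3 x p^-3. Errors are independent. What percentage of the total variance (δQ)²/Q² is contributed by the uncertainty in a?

(δQ/Q)² = (-3·δa/a)² + (1·δx/x)² + (-3·δp/p)²
  a term: (-3×0.0968)² = 0.0844
  x term: (1×0.0833)² = 0.00694
  p term: (-3×0.0651)² = 0.0382
Total = 0.130. Share from a = 0.0844/0.130 = 0.652.

65.2%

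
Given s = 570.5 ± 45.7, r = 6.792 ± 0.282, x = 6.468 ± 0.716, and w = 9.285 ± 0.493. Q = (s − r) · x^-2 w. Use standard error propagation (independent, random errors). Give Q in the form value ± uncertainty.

125.1 ± 30.2

Let u = s − r = 563.7. δu = √(δs² + δr²) = √(2090 + 0.0795) = 45.7, so δu/u = 0.0811.
Q is then a monomial in u, x, w:
δQ/Q = √((δu/u)² + (-2·δx/x)² + (1·δw/w)²) = √(0.00657 + 0.0490 + 0.00282) = 0.242
Q = 125.1, so δQ = 0.242 × 125.1 = 30.2.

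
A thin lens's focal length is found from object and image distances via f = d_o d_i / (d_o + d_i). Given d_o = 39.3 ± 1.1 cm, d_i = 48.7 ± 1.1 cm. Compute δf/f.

0.0185

∂f/∂d_o = (d_i/(d_o+d_i))² = 0.306;  ∂f/∂d_i = (d_o/(d_o+d_i))² = 0.199
δf = √((∂f/∂d_o · δd_o)² + (∂f/∂d_i · δd_i)²) = √(0.113 + 0.0481) = 0.402 cm
f = 21.7 cm, so δf/f = 0.402/21.7 = 0.0185.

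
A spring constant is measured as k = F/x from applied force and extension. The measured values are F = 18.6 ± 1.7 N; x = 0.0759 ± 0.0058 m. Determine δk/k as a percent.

For a monomial k ∝ F, x^-1, fractional errors add in quadrature:
  (1·δF/F)² = (1×0.0914)² = 0.00835;  (-1·δx/x)² = (-1×0.0764)² = 0.00584
δk/k = √(0.0142) = 0.119

11.9%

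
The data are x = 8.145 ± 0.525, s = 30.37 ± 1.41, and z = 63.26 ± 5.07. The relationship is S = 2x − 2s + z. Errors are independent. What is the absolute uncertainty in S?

5.90

For a sum/difference, combine absolute errors in quadrature:
  (2·δx)² = 1.10;  (2·δs)² = 7.95;  (δz)² = 25.7
δS = √(34.8) = 5.90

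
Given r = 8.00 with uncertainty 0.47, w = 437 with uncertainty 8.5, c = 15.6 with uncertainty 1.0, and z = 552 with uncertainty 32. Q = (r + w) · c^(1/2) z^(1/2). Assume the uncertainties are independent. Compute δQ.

1950

Let u = r + w = 445. δu = √(δr² + δw²) = √(0.221 + 72.2) = 8.51, so δu/u = 0.0191.
Q is then a monomial in u, c, z:
δQ/Q = √((δu/u)² + (½·δc/c)² + (½·δz/z)²) = √(0.000366 + 0.00103 + 0.000840) = 0.0473
Q = 41300, so δQ = 0.0473 × 41300 = 1950.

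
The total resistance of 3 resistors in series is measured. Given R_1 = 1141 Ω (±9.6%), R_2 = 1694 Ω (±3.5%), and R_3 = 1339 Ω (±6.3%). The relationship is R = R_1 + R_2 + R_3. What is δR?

For a sum/difference, combine absolute errors in quadrature:
  (δR_1)² = 12000;  (δR_2)² = 3520;  (δR_3)² = 7120
δR = √(22600) = 150 Ω

150 Ω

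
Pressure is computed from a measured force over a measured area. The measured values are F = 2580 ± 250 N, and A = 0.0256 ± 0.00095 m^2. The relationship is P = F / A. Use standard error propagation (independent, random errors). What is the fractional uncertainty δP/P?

Each factor contributes (exponent × relative error)² to (δP/P)²:
  (1·δF/F)² = (1×0.0969)² = 0.00939;  (-1·δA/A)² = (-1×0.0371)² = 0.00138
δP/P = √(0.0108) = 0.104

0.104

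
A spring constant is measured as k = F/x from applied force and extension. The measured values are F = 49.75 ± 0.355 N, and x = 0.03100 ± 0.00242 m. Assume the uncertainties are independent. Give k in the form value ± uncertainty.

1605 ± 126 N/m

Since k is a product/quotient, work with relative uncertainties:
  (1·δF/F)² = (1×0.00714)² = 5.09e-05;  (-1·δx/x)² = (-1×0.0781)² = 0.00609
δk/k = √(0.00614) = 0.0784
k = 1605 N/m, so δk = 0.0784 × 1605 = 126 N/m.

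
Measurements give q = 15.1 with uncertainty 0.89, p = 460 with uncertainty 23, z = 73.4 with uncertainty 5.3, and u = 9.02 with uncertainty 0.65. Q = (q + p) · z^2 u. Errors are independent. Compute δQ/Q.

Let w = q + p = 475. δw = √(δq² + δp²) = √(0.792 + 529) = 23.0, so δw/w = 0.0484.
Q is then a monomial in w, z, u:
δQ/Q = √((δw/w)² + (2·δz/z)² + (1·δu/u)²) = √(0.00235 + 0.0209 + 0.00519) = 0.169

0.169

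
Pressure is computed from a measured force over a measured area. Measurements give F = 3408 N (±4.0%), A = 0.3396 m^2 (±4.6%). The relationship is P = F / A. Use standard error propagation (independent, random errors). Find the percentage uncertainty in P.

6.10%

Each factor contributes (exponent × relative error)² to (δP/P)²:
  (1·δF/F)² = (1×0.0400)² = 0.00160;  (-1·δA/A)² = (-1×0.0460)² = 0.00212
δP/P = √(0.00372) = 0.0610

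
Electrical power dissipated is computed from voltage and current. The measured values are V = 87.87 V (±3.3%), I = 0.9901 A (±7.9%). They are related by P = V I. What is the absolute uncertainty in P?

Since P is a product/quotient, work with relative uncertainties:
  (1·δV/V)² = (1×0.0330)² = 0.00109;  (1·δI/I)² = (1×0.0790)² = 0.00624
δP/P = √(0.00733) = 0.0856
P = 87.00 W, so δP = 0.0856 × 87.00 = 7.45 W.

7.45 W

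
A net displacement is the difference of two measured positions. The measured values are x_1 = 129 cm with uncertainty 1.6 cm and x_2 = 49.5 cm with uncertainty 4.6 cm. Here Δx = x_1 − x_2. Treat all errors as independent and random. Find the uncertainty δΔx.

For a sum/difference, combine absolute errors in quadrature:
  (δx_1)² = 2.56;  (δx_2)² = 21.2
δΔx = √(23.7) = 4.87 cm

4.87 cm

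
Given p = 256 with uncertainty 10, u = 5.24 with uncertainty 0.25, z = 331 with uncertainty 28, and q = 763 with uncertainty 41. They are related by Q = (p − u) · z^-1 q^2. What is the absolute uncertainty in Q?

Let w = p − u = 251. δw = √(δp² + δu²) = √(100 + 0.0625) = 10.0, so δw/w = 0.0399.
Q is then a monomial in w, z, q:
δQ/Q = √((δw/w)² + (-1·δz/z)² + (2·δq/q)²) = √(0.00159 + 0.00716 + 0.0115) = 0.142
Q = 4.41e+05, so δQ = 0.142 × 4.41e+05 = 62800.

62800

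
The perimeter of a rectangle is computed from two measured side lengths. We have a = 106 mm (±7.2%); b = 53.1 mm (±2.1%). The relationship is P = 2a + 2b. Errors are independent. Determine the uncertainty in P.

Sums and differences: (δP)² = Σ (cᵢ δxᵢ)².
  (2·δa)² = 233;  (2·δb)² = 4.97
δP = √(238) = 15.4 mm

15.4 mm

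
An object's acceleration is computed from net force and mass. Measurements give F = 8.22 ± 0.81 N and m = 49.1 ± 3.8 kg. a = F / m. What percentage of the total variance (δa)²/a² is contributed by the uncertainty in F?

61.8%

(δa/a)² = (1·δF/F)² + (-1·δm/m)²
  F term: (1×0.0985)² = 0.00971
  m term: (-1×0.0774)² = 0.00599
Total = 0.0157. Share from F = 0.00971/0.0157 = 0.618.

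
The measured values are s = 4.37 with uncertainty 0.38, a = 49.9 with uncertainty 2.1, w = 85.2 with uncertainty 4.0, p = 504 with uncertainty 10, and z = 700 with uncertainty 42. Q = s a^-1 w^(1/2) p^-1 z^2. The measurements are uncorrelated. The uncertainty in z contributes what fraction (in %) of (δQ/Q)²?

58.4%

(δQ/Q)² = (1·δs/s)² + (-1·δa/a)² + (½·δw/w)² + (-1·δp/p)² + (2·δz/z)²
  s term: (1×0.0870)² = 0.00756
  a term: (-1×0.0421)² = 0.00177
  w term: (0.5×0.0469)² = 0.000551
  p term: (-1×0.0198)² = 0.000394
  z term: (2×0.0600)² = 0.0144
Total = 0.0247. Share from z = 0.0144/0.0247 = 0.584.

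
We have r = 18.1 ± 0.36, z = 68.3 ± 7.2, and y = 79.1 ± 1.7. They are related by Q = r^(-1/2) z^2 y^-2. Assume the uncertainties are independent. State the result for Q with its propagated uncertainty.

Since Q is a product/quotient, work with relative uncertainties:
  (−½·δr/r)² = (-0.5×0.0199)² = 9.89e-05;  (2·δz/z)² = (2×0.105)² = 0.0445;  (-2·δy/y)² = (-2×0.0215)² = 0.00185
δQ/Q = √(0.0464) = 0.215
Q = 0.175, so δQ = 0.215 × 0.175 = 0.0377.

0.175 ± 0.0377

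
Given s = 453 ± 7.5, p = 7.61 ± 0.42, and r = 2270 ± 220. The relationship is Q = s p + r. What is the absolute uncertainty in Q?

296

Let w = s·p = 3450. δw/w = √((1·δs/s)² + (1·δp/p)²) = √(0.000274 + 0.00305) = 0.0576, so δw = 199.
Q = w + r: δQ = √(δw² + δr²) = √(39500 + 48400) = 296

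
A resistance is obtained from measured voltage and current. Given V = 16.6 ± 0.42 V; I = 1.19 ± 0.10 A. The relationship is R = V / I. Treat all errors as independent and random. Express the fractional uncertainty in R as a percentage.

8.78%

For a monomial R ∝ V, I^-1, fractional errors add in quadrature:
  (1·δV/V)² = (1×0.0253)² = 0.000640;  (-1·δI/I)² = (-1×0.0840)² = 0.00706
δR/R = √(0.00770) = 0.0878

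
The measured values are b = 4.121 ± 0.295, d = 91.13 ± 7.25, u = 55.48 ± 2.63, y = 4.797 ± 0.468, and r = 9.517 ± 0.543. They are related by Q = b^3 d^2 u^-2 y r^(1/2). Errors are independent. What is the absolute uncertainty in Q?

Q is a product of powers, so relative uncertainties combine in quadrature:
  (3·δb/b)² = (3×0.0716)² = 0.0461;  (2·δd/d)² = (2×0.0796)² = 0.0253;  (-2·δu/u)² = (-2×0.0474)² = 0.00899;  (1·δy/y)² = (1×0.0976)² = 0.00952;  (½·δr/r)² = (0.5×0.0571)² = 0.000814
δQ/Q = √(0.0908) = 0.301
Q = 2794, so δQ = 0.301 × 2794 = 842.

842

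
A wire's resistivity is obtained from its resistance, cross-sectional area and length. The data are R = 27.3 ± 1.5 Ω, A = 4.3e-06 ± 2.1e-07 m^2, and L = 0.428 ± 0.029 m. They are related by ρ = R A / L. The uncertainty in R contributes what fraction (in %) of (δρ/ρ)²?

(δρ/ρ)² = (1·δR/R)² + (1·δA/A)² + (-1·δL/L)²
  R term: (1×0.0549)² = 0.00302
  A term: (1×0.0488)² = 0.00239
  L term: (-1×0.0678)² = 0.00459
Total = 0.01000. Share from R = 0.00302/0.01000 = 0.302.

30.2%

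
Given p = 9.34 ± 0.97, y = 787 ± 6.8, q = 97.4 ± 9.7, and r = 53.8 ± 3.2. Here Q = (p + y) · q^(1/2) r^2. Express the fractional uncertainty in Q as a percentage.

Let u = p + y = 796. δu = √(δp² + δy²) = √(0.941 + 46.2) = 6.87, so δu/u = 0.00863.
Q is then a monomial in u, q, r:
δQ/Q = √((δu/u)² + (½·δq/q)² + (2·δr/r)²) = √(7.44e-05 + 0.00248 + 0.0142) = 0.129

12.9%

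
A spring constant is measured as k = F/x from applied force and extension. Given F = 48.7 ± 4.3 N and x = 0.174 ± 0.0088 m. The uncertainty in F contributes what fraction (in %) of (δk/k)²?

75.3%

(δk/k)² = (1·δF/F)² + (-1·δx/x)²
  F term: (1×0.0883)² = 0.00780
  x term: (-1×0.0506)² = 0.00256
Total = 0.0104. Share from F = 0.00780/0.0104 = 0.753.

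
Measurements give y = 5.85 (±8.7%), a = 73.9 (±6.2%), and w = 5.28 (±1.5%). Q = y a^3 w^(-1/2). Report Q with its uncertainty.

(1.03 ± 0.211) × 10^6

Since Q is a product/quotient, work with relative uncertainties:
  (1·δy/y)² = (1×0.0870)² = 0.00757;  (3·δa/a)² = (3×0.0620)² = 0.0346;  (−½·δw/w)² = (-0.5×0.0150)² = 5.63e-05
δQ/Q = √(0.0422) = 0.205
Q = 1.03e+06, so δQ = 0.205 × 1.03e+06 = 2.11e+05.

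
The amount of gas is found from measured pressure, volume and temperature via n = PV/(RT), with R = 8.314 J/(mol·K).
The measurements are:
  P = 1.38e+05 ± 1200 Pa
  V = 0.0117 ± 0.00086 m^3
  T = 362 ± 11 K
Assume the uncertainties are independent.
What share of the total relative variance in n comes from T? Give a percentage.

14.4%

(δn/n)² = (1·δP/P)² + (1·δV/V)² + (-1·δT/T)²
  P term: (1×0.00870)² = 7.56e-05
  V term: (1×0.0735)² = 0.00540
  T term: (-1×0.0304)² = 0.000923
Total = 0.00640. Share from T = 0.000923/0.00640 = 0.144.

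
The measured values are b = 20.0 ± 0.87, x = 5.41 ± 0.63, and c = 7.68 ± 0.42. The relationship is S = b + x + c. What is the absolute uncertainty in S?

1.15

Absolute uncertainties add in quadrature for a linear combination:
  (δb)² = 0.757;  (δx)² = 0.397;  (δc)² = 0.176
δS = √(1.33) = 1.15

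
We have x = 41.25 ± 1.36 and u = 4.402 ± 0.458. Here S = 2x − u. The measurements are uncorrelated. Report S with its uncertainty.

Each term contributes (cᵢ δxᵢ)² to (δS)²:
  (2·δx)² = 7.40;  (δu)² = 0.210
δS = √(7.61) = 2.76
S = 78.10.

78.10 ± 2.76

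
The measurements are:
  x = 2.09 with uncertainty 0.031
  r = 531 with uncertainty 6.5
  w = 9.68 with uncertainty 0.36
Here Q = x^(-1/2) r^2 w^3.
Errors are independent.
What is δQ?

Products/powers → add relative errors in quadrature, weighted by exponent:
  (−½·δx/x)² = (-0.5×0.0148)² = 5.5e-05;  (2·δr/r)² = (2×0.0122)² = 0.000599;  (3·δw/w)² = (3×0.0372)² = 0.0124
δQ/Q = √(0.0131) = 0.114
Q = 1.77e+08, so δQ = 0.114 × 1.77e+08 = 2.02e+07.

2.02e+07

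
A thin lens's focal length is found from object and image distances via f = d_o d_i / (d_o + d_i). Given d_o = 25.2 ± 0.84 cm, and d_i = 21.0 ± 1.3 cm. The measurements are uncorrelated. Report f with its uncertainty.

11.5 ± 0.424 cm

∂f/∂d_o = (d_i/(d_o+d_i))² = 0.207;  ∂f/∂d_i = (d_o/(d_o+d_i))² = 0.298
δf = √((∂f/∂d_o · δd_o)² + (∂f/∂d_i · δd_i)²) = √(0.0301 + 0.150) = 0.424 cm
f = 11.5 cm.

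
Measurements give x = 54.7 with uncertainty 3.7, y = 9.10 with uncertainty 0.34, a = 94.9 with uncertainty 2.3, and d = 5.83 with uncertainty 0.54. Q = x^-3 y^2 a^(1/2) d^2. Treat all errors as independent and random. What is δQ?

Since Q is a product/quotient, work with relative uncertainties:
  (-3·δx/x)² = (-3×0.0676)² = 0.0412;  (2·δy/y)² = (2×0.0374)² = 0.00558;  (½·δa/a)² = (0.5×0.0242)² = 0.000147;  (2·δd/d)² = (2×0.0926)² = 0.0343
δQ/Q = √(0.0812) = 0.285
Q = 0.168, so δQ = 0.285 × 0.168 = 0.0477.

0.0477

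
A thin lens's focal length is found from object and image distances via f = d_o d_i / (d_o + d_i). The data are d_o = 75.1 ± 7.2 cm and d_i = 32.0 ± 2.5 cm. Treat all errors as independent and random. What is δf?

∂f/∂d_o = (d_i/(d_o+d_i))² = 0.0893;  ∂f/∂d_i = (d_o/(d_o+d_i))² = 0.492
δf = √((∂f/∂d_o · δd_o)² + (∂f/∂d_i · δd_i)²) = √(0.413 + 1.51) = 1.39 cm

1.39 cm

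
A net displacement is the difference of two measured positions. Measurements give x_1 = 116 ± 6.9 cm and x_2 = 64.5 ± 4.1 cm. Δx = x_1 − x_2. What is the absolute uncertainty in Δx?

For a sum/difference, combine absolute errors in quadrature:
  (δx_1)² = 47.6;  (δx_2)² = 16.8
δΔx = √(64.4) = 8.03 cm

8.03 cm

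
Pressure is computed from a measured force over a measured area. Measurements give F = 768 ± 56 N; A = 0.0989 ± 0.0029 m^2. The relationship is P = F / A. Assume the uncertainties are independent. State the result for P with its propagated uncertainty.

Products/powers → add relative errors in quadrature, weighted by exponent:
  (1·δF/F)² = (1×0.0729)² = 0.00532;  (-1·δA/A)² = (-1×0.0293)² = 0.000860
δP/P = √(0.00618) = 0.0786
P = 7770 Pa, so δP = 0.0786 × 7770 = 610 Pa.

7770 ± 610 Pa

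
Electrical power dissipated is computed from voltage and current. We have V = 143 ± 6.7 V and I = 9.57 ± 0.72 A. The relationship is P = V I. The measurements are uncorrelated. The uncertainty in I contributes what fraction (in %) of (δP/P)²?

72.1%

(δP/P)² = (1·δV/V)² + (1·δI/I)²
  V term: (1×0.0469)² = 0.00220
  I term: (1×0.0752)² = 0.00566
Total = 0.00786. Share from I = 0.00566/0.00786 = 0.721.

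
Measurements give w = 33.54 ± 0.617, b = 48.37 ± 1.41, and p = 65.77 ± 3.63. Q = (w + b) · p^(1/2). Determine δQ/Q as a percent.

3.34%

Let u = w + b = 81.91. δu = √(δw² + δb²) = √(0.381 + 1.99) = 1.54, so δu/u = 0.0188.
Q is then a monomial in u, p:
δQ/Q = √((δu/u)² + (½·δp/p)²) = √(0.000353 + 0.000762) = 0.0334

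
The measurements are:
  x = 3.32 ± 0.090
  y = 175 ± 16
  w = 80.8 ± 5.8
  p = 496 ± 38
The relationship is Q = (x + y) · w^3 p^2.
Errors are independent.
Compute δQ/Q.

Let u = x + y = 178. δu = √(δx² + δy²) = √(0.00810 + 256) = 16.0, so δu/u = 0.0897.
Q is then a monomial in u, w, p:
δQ/Q = √((δu/u)² + (3·δw/w)² + (2·δp/p)²) = √(0.00805 + 0.0464 + 0.0235) = 0.279

0.279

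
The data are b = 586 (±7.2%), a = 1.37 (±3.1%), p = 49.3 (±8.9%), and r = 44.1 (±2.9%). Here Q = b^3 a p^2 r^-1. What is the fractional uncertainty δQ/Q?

Each factor contributes (exponent × relative error)² to (δQ/Q)²:
  (3·δb/b)² = (3×0.0720)² = 0.0467;  (1·δa/a)² = (1×0.0310)² = 0.000961;  (2·δp/p)² = (2×0.0890)² = 0.0317;  (-1·δr/r)² = (-1×0.0290)² = 0.000841
δQ/Q = √(0.0801) = 0.283

0.283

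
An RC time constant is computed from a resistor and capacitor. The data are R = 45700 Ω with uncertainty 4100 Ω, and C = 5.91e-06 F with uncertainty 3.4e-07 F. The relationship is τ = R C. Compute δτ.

For a monomial τ ∝ R, C, fractional errors add in quadrature:
  (1·δR/R)² = (1×0.0897)² = 0.00805;  (1·δC/C)² = (1×0.0575)² = 0.00331
δτ/τ = √(0.0114) = 0.107
τ = 0.270 s, so δτ = 0.107 × 0.270 = 0.0288 s.

0.0288 s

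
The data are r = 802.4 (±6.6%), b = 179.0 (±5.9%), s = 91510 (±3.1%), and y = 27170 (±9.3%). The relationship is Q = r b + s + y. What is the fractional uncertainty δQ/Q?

Let p = r·b = 143600. δp/p = √((1·δr/r)² + (1·δb/b)²) = √(0.00436 + 0.00348) = 0.0885, so δp = 12700.
Q = p + s + y: δQ = √(δp² + δs² + δy²) = √(1.62e+08 + 8.05e+06 + 6.38e+06) = 13300
Q = 262300, so δQ/Q = 13300/262300 = 0.0506.

0.0506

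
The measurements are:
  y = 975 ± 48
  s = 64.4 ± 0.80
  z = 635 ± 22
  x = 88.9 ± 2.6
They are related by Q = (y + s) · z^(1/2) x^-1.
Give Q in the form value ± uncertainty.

295 ± 16.9

Let u = y + s = 1040. δu = √(δy² + δs²) = √(2300 + 0.640) = 48.0, so δu/u = 0.0462.
Q is then a monomial in u, z, x:
δQ/Q = √((δu/u)² + (½·δz/z)² + (-1·δx/x)²) = √(0.00213 + 0.000300 + 0.000855) = 0.0573
Q = 295, so δQ = 0.0573 × 295 = 16.9.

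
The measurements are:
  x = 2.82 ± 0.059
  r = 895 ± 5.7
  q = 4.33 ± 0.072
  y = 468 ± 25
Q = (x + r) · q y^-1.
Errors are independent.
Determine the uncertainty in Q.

Let u = x + r = 898. δu = √(δx² + δr²) = √(0.00348 + 32.5) = 5.70, so δu/u = 0.00635.
Q is then a monomial in u, q, y:
δQ/Q = √((δu/u)² + (1·δq/q)² + (-1·δy/y)²) = √(4.03e-05 + 0.000276 + 0.00285) = 0.0563
Q = 8.31, so δQ = 0.0563 × 8.31 = 0.468.

0.468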